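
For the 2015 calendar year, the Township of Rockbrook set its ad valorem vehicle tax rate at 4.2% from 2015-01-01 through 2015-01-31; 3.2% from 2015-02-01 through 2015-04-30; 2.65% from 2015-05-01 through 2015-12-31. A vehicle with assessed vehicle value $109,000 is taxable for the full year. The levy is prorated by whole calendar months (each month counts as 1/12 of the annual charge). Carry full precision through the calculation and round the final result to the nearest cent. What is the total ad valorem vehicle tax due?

$3,179.17

2015-01-01 to 2015-01-31: 1 month at 4.2% → $109,000 × 4.2% × 1/12 = $381.5000
2015-02-01 to 2015-04-30: 3 months at 3.2% → $109,000 × 3.2% × 3/12 = $872.0000
2015-05-01 to 2015-12-31: 8 months at 2.65% → $109,000 × 2.65% × 8/12 = $1,925.6667
Total = $3,179.1667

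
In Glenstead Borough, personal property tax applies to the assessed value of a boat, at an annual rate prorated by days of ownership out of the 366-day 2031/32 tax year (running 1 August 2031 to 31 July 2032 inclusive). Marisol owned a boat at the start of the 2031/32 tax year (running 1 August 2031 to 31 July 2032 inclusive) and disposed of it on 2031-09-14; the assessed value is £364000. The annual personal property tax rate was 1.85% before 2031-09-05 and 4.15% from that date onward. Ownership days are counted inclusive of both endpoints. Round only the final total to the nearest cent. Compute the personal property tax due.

£1056.69

2031-08-01 to 2031-09-04: 35 days at 1.85% → £364000 × 1.85% × 35/366 = £643.9617
2031-09-05 to 2031-09-14: 10 days at 4.15% → £364000 × 4.15% × 10/366 = £412.7322
Total = £1056.6940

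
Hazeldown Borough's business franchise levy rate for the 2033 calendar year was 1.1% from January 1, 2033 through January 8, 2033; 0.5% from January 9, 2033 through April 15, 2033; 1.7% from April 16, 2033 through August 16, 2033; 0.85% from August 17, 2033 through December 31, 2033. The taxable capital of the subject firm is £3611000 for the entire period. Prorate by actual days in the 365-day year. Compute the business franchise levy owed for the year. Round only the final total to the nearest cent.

January 1 – January 8, 2033: 8 days at 1.1% → £3611000 × 1.1% × 8/365 = £870.5973
January 9 – April 15, 2033: 97 days at 0.5% → £3611000 × 0.5% × 97/365 = £4798.1781
April 16 – August 16, 2033: 123 days at 1.7% → £3611000 × 1.7% × 123/365 = £20686.5781
August 17 – December 31, 2033: 137 days at 0.85% → £3611000 × 0.85% × 137/365 = £11520.5740
Total = £37875.9274

£37875.93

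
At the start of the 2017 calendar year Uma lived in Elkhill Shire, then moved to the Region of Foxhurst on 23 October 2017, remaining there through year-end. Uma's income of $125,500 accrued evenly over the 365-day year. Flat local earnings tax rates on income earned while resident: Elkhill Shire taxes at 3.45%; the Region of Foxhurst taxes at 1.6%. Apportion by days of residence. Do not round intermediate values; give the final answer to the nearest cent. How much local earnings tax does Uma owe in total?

Elkhill Shire, 1 January – 22 October 2017: 295 days → $125,500 × 3.45% × 295/365 = $3,499.3870
The Region of Foxhurst, 23 October – 31 December 2017: 70 days → $125,500 × 1.6% × 70/365 = $385.0959
Total = $3,884.4829

$3,884.48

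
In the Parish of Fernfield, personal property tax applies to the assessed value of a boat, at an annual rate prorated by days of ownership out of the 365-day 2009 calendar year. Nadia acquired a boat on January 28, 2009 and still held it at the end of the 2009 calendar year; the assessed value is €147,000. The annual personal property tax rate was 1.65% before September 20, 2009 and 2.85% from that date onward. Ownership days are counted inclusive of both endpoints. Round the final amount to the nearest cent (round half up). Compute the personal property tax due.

€2,743.87

January 28 – September 19, 2009: 235 days at 1.65% → €147,000 × 1.65% × 235/365 = €1,561.6233
September 20 – December 31, 2009: 103 days at 2.85% → €147,000 × 2.85% × 103/365 = €1,182.2425
Total = €2,743.8658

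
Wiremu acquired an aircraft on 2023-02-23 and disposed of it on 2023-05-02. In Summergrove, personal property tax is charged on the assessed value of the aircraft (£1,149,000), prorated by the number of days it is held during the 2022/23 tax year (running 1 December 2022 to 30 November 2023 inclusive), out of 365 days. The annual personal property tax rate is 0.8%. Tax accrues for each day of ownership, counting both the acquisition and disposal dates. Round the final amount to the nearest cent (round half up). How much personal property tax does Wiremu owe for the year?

Days held (2023-02-23 to 2023-05-02): 69 out of 365
Tax = £1,149,000 × 0.8% × 69/365 = £1,737.6658

£1,737.67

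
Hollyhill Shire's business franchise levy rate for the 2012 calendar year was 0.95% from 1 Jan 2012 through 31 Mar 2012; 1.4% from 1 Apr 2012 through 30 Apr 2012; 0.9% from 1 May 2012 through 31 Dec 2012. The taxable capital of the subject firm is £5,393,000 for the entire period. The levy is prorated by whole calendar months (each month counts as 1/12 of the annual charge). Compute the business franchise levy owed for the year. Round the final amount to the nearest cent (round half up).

£51,458.21

1 Jan – 31 Mar 2012: 3 months at 0.95% → £5,393,000 × 0.95% × 3/12 = £12,808.3750
1 Apr – 30 Apr 2012: 1 month at 1.4% → £5,393,000 × 1.4% × 1/12 = £6,291.8333
1 May – 31 Dec 2012: 8 months at 0.9% → £5,393,000 × 0.9% × 8/12 = £32,358.0000
Total = £51,458.2083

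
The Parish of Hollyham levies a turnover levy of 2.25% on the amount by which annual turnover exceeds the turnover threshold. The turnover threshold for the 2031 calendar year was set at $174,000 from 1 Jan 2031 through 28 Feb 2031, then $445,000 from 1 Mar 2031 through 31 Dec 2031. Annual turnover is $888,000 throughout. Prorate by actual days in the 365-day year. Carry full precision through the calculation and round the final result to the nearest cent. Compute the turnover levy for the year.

$10,953.12

1 Jan – 28 Feb 2031: 59 days, exemption $174,000 → ($888,000 − $174,000) × 2.25% × 59/365 = $2,596.8082
1 Mar – 31 Dec 2031: 306 days, exemption $445,000 → ($888,000 − $445,000) × 2.25% × 306/365 = $8,356.3151
Total = $10,953.1233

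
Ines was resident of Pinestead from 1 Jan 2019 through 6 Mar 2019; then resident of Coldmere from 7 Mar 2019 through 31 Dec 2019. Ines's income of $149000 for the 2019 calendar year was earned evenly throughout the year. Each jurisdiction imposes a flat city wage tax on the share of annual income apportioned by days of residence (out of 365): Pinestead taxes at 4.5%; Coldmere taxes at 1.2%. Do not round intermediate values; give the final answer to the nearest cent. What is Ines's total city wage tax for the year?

$2663.63

Pinestead, 1 Jan – 6 Mar 2019: 65 days → $149000 × 4.5% × 65/365 = $1194.0411
Coldmere, 7 Mar – 31 Dec 2019: 300 days → $149000 × 1.2% × 300/365 = $1469.5890
Total = $2663.6301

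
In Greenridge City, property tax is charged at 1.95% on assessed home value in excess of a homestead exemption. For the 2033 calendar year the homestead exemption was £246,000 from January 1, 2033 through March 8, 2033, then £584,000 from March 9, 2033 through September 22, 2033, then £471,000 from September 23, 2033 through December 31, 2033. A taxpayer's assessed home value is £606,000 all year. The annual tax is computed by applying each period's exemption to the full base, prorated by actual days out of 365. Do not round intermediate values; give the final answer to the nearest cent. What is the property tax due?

January 1 – March 8, 2033: 67 days, exemption £246,000 → (£606,000 − £246,000) × 1.95% × 67/365 = £1,288.6027
March 9 – September 22, 2033: 198 days, exemption £584,000 → (£606,000 − £584,000) × 1.95% × 198/365 = £232.7178
September 23 – December 31, 2033: 100 days, exemption £471,000 → (£606,000 − £471,000) × 1.95% × 100/365 = £721.2329
Total = £2,242.5534

£2,242.55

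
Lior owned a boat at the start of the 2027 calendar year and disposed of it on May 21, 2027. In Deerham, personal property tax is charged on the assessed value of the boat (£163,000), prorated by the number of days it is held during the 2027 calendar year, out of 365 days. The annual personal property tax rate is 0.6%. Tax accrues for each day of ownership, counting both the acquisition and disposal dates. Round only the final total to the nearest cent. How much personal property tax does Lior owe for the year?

£377.80

Days held (January 1 – May 21, 2027): 141 out of 365
Tax = £163,000 × 0.6% × 141/365 = £377.8027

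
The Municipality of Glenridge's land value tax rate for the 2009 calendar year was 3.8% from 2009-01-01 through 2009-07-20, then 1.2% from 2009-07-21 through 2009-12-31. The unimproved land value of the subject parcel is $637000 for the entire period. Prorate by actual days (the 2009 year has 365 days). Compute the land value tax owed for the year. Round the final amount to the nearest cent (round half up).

2009-01-01 to 2009-07-20: 201 days at 3.8% → $637000 × 3.8% × 201/365 = $13329.8795
2009-07-21 to 2009-12-31: 164 days at 1.2% → $637000 × 1.2% × 164/365 = $3434.5644
Total = $16764.4438

$16764.44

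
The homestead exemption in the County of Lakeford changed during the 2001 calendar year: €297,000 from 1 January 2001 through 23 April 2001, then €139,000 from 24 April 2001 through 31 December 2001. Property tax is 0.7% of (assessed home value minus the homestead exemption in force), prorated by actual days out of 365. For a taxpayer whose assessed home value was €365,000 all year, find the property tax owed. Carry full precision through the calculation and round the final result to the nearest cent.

1 January – 23 April 2001: 113 days, exemption €297,000 → (€365,000 − €297,000) × 0.7% × 113/365 = €147.3644
24 April – 31 December 2001: 252 days, exemption €139,000 → (€365,000 − €139,000) × 0.7% × 252/365 = €1,092.2301
Total = €1,239.5945

€1,239.59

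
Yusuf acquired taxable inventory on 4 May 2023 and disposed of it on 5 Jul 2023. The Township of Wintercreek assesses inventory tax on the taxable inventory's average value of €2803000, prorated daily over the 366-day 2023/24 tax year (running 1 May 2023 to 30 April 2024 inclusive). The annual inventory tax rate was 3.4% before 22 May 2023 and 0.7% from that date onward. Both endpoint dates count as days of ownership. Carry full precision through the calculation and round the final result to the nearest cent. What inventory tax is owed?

4 May – 21 May 2023: 18 days at 3.4% → €2803000 × 3.4% × 18/366 = €4686.9836
22 May – 5 Jul 2023: 45 days at 0.7% → €2803000 × 0.7% × 45/366 = €2412.4180
Total = €7099.4016

€7099.40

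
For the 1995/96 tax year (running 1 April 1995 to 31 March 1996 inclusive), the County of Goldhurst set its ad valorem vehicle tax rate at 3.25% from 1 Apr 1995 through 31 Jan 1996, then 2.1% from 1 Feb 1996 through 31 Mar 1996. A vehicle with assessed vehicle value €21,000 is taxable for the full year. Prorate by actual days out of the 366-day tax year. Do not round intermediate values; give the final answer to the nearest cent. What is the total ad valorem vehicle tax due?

€642.91

1 Apr 1995 – 31 Jan 1996: 306 days at 3.25% → €21,000 × 3.25% × 306/366 = €570.6148
1 Feb – 31 Mar 1996: 60 days at 2.1% → €21,000 × 2.1% × 60/366 = €72.2951
Total = €642.9098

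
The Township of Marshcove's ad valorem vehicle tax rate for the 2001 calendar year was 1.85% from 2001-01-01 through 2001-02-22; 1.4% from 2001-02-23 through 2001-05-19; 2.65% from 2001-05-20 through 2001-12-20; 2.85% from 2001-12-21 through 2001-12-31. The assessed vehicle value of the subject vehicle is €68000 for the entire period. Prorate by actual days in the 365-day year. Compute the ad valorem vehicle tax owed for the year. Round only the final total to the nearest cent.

2001-01-01 to 2001-02-22: 53 days at 1.85% → €68000 × 1.85% × 53/365 = €182.6685
2001-02-23 to 2001-05-19: 86 days at 1.4% → €68000 × 1.4% × 86/365 = €224.3068
2001-05-20 to 2001-12-20: 215 days at 2.65% → €68000 × 2.65% × 215/365 = €1061.4521
2001-12-21 to 2001-12-31: 11 days at 2.85% → €68000 × 2.85% × 11/365 = €58.4055
Total = €1526.8329

€1526.83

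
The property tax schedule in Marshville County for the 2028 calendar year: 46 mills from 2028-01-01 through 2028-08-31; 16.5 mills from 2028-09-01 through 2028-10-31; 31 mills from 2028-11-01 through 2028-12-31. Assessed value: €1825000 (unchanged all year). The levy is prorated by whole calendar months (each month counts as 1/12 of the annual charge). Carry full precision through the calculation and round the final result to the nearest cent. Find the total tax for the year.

€70414.58

2028-01-01 to 2028-08-31: 8 months at 46 mills → €1825000 × 4.6% × 8/12 = €55966.6667
2028-09-01 to 2028-10-31: 2 months at 16.5 mills → €1825000 × 1.65% × 2/12 = €5018.7500
2028-11-01 to 2028-12-31: 2 months at 31 mills → €1825000 × 3.1% × 2/12 = €9429.1667
Total = €70414.5833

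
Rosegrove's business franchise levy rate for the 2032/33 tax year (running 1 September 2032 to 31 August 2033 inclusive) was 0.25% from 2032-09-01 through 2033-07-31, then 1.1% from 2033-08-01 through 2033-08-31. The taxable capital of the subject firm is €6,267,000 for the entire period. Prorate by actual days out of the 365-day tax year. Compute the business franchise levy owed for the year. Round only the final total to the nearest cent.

€20,191.76

2032-09-01 to 2033-07-31: 334 days at 0.25% → €6,267,000 × 0.25% × 334/365 = €14,336.8356
2033-08-01 to 2033-08-31: 31 days at 1.1% → €6,267,000 × 1.1% × 31/365 = €5,854.9233
Total = €20,191.7589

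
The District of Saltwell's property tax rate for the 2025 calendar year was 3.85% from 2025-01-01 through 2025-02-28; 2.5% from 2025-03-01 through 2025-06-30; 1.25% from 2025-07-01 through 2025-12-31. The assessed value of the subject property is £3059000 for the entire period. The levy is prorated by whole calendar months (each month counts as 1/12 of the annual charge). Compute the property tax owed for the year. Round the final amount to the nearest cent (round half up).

2025-01-01 to 2025-02-28: 2 months at 3.85% → £3059000 × 3.85% × 2/12 = £19628.5833
2025-03-01 to 2025-06-30: 4 months at 2.5% → £3059000 × 2.5% × 4/12 = £25491.6667
2025-07-01 to 2025-12-31: 6 months at 1.25% → £3059000 × 1.25% × 6/12 = £19118.7500
Total = £64239.0000

£64239.00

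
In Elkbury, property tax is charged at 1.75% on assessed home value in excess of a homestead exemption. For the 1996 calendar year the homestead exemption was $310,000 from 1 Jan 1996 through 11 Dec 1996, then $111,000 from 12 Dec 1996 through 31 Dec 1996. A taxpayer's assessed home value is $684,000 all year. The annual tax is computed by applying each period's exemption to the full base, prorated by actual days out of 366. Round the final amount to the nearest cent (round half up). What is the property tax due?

$6,735.30

1 Jan – 11 Dec 1996: 346 days, exemption $310,000 → ($684,000 − $310,000) × 1.75% × 346/366 = $6,187.3497
12 Dec – 31 Dec 1996: 20 days, exemption $111,000 → ($684,000 − $111,000) × 1.75% × 20/366 = $547.9508
Total = $6,735.3005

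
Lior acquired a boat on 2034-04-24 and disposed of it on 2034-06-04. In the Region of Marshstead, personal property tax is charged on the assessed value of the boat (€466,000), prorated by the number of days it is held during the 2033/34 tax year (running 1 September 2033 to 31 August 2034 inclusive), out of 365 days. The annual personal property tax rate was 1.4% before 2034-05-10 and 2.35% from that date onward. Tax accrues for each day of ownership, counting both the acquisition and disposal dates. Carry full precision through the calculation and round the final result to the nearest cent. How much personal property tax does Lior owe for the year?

2034-04-24 to 2034-05-09: 16 days at 1.4% → €466,000 × 1.4% × 16/365 = €285.9836
2034-05-10 to 2034-06-04: 26 days at 2.35% → €466,000 × 2.35% × 26/365 = €780.0712
Total = €1,066.0548

€1,066.05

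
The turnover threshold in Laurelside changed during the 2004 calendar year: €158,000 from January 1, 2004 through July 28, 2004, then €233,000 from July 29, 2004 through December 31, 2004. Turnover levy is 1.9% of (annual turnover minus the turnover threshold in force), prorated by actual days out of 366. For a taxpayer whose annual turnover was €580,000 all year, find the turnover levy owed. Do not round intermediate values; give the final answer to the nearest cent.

January 1 – July 28, 2004: 210 days, exemption €158,000 → (€580,000 − €158,000) × 1.9% × 210/366 = €4,600.4918
July 29 – December 31, 2004: 156 days, exemption €233,000 → (€580,000 − €233,000) × 1.9% × 156/366 = €2,810.1311
Total = €7,410.6230

€7,410.62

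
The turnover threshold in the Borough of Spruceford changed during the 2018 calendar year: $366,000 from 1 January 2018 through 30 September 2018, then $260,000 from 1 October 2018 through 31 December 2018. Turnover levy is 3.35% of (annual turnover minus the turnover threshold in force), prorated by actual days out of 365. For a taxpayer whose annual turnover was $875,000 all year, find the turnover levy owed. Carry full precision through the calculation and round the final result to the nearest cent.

1 January – 30 September 2018: 273 days, exemption $366,000 → ($875,000 − $366,000) × 3.35% × 273/365 = $12,753.5877
1 October – 31 December 2018: 92 days, exemption $260,000 → ($875,000 − $260,000) × 3.35% × 92/365 = $5,192.9589
Total = $17,946.5466

$17,946.55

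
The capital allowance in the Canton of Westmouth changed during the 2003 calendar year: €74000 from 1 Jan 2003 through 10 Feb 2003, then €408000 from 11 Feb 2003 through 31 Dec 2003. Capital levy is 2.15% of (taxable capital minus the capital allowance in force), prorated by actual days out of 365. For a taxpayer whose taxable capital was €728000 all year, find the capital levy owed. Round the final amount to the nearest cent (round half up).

1 Jan – 10 Feb 2003: 41 days, exemption €74000 → (€728000 − €74000) × 2.15% × 41/365 = €1579.4548
11 Feb – 31 Dec 2003: 324 days, exemption €408000 → (€728000 − €408000) × 2.15% × 324/365 = €6107.1781
Total = €7686.6329

€7686.63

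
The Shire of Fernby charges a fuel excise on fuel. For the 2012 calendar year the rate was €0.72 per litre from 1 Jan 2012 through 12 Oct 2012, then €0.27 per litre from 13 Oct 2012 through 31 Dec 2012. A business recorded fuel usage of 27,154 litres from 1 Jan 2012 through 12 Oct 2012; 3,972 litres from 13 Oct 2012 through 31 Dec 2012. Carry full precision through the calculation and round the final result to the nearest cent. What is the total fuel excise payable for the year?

1 Jan – 12 Oct 2012: 27,154 litres at €0.72/litre → €19,550.88
13 Oct – 31 Dec 2012: 3,972 litres at €0.27/litre → €1,072.44

€20,623.32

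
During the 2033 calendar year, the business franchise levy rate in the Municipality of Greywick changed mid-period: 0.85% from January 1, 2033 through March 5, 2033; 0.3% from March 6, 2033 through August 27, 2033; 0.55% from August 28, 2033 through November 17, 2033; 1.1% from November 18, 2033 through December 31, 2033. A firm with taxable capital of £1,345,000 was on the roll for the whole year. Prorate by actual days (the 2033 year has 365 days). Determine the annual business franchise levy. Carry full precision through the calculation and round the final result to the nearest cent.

January 1 – March 5, 2033: 64 days at 0.85% → £1,345,000 × 0.85% × 64/365 = £2,004.6027
March 6 – August 27, 2033: 175 days at 0.3% → £1,345,000 × 0.3% × 175/365 = £1,934.5890
August 28 – November 17, 2033: 82 days at 0.55% → £1,345,000 × 0.55% × 82/365 = £1,661.9041
November 18 – December 31, 2033: 44 days at 1.1% → £1,345,000 × 1.1% × 44/365 = £1,783.5068
Total = £7,384.6027

£7,384.60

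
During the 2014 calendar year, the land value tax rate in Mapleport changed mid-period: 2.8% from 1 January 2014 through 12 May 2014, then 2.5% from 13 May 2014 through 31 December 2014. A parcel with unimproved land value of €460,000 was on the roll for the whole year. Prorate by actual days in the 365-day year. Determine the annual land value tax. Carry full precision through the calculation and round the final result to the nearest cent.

€11,999.07

1 January – 12 May 2014: 132 days at 2.8% → €460,000 × 2.8% × 132/365 = €4,657.9726
13 May – 31 December 2014: 233 days at 2.5% → €460,000 × 2.5% × 233/365 = €7,341.0959
Total = €11,999.0685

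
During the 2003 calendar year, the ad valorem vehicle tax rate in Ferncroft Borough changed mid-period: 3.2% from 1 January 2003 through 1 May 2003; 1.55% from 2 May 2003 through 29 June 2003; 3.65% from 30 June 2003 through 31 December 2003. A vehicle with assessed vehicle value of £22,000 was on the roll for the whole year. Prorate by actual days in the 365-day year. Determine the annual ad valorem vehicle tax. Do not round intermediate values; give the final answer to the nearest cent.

£695.50

1 January – 1 May 2003: 121 days at 3.2% → £22,000 × 3.2% × 121/365 = £233.3808
2 May – 29 June 2003: 59 days at 1.55% → £22,000 × 1.55% × 59/365 = £55.1205
30 June – 31 December 2003: 185 days at 3.65% → £22,000 × 3.65% × 185/365 = £407.0000
Total = £695.5014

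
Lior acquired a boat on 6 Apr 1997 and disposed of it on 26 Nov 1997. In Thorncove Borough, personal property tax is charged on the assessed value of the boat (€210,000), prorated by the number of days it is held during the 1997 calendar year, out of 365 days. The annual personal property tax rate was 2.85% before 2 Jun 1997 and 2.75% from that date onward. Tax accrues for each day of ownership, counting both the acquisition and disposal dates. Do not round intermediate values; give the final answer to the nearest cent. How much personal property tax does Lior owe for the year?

€3,750.95

6 Apr – 1 Jun 1997: 57 days at 2.85% → €210,000 × 2.85% × 57/365 = €934.6438
2 Jun – 26 Nov 1997: 178 days at 2.75% → €210,000 × 2.75% × 178/365 = €2,816.3014
Total = €3,750.9452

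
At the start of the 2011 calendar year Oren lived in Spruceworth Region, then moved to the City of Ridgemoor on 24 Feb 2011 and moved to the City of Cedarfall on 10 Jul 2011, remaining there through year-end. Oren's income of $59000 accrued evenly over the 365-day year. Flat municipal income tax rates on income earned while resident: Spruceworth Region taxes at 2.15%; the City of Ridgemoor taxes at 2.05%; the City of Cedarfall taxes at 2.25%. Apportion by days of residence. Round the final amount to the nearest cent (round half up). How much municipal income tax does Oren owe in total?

$1274.80

Spruceworth Region, 1 Jan – 23 Feb 2011: 54 days → $59000 × 2.15% × 54/365 = $187.6685
The City of Ridgemoor, 24 Feb – 9 Jul 2011: 136 days → $59000 × 2.05% × 136/365 = $450.6630
The City of Cedarfall, 10 Jul – 31 Dec 2011: 175 days → $59000 × 2.25% × 175/365 = $636.4726
Total = $1274.8041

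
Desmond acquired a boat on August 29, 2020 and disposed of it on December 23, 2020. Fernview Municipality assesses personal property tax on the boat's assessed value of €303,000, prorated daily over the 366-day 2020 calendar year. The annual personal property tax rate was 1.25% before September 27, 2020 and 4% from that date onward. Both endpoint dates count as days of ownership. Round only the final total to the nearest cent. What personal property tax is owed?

August 29 – September 26, 2020: 29 days at 1.25% → €303,000 × 1.25% × 29/366 = €300.1025
September 27 – December 23, 2020: 88 days at 4% → €303,000 × 4% × 88/366 = €2,914.0984
Total = €3,214.2008

€3,214.20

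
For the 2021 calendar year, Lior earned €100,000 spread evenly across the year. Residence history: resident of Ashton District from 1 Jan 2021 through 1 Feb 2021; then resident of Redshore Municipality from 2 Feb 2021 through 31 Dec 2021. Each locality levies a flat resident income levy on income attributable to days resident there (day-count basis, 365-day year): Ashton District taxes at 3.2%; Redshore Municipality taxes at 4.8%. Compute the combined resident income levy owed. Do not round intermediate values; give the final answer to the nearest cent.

€4,659.73

Ashton District, 1 Jan – 1 Feb 2021: 32 days → €100,000 × 3.2% × 32/365 = €280.5479
Redshore Municipality, 2 Feb – 31 Dec 2021: 333 days → €100,000 × 4.8% × 333/365 = €4,379.1781
Total = €4,659.7260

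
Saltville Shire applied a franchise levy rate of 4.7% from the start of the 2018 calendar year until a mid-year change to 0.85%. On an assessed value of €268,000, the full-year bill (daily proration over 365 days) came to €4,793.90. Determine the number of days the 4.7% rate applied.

89 days

Let d = days at the first rate; then 365 − d days at the second rate.
€268,000 × [4.7%·d + 0.85%·(365−d)] / 365 = €4,793.90
Solving gives d = 89, so the new rate took effect on March 31, 2018.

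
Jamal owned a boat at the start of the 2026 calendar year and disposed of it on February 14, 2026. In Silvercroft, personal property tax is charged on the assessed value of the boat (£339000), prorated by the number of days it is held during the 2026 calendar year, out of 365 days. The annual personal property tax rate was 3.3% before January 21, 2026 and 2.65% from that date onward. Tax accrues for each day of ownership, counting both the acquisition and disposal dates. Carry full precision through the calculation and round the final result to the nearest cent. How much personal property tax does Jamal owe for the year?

£1228.29

January 1 – January 20, 2026: 20 days at 3.3% → £339000 × 3.3% × 20/365 = £612.9863
January 21 – February 14, 2026: 25 days at 2.65% → £339000 × 2.65% × 25/365 = £615.3082
Total = £1228.2945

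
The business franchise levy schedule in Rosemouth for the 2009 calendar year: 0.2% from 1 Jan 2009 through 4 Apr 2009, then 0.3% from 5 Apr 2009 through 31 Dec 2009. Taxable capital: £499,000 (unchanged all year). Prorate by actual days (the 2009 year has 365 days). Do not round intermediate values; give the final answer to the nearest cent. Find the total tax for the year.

£1,368.49

1 Jan – 4 Apr 2009: 94 days at 0.2% → £499,000 × 0.2% × 94/365 = £257.0192
5 Apr – 31 Dec 2009: 271 days at 0.3% → £499,000 × 0.3% × 271/365 = £1,111.4712
Total = £1,368.4904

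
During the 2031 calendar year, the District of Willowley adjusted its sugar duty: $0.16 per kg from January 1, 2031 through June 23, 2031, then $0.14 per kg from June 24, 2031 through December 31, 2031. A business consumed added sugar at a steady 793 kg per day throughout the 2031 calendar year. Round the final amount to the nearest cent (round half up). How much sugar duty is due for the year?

$43,281.94

January 1 – June 23, 2031: 174 days × 793 kg/day = 137,982 kg at $0.16/kg → $22,077.12
June 24 – December 31, 2031: 191 days × 793 kg/day = 151,463 kg at $0.14/kg → $21,204.82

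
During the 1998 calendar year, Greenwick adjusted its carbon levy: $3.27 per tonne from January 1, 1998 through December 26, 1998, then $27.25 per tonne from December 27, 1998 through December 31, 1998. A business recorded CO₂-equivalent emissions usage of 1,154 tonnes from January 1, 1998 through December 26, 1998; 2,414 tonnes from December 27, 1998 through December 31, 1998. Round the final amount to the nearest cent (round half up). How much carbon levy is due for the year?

January 1 – December 26, 1998: 1,154 tonnes at $3.27/tonne → $3773.58
December 27 – December 31, 1998: 2,414 tonnes at $27.25/tonne → $65781.50

$69555.08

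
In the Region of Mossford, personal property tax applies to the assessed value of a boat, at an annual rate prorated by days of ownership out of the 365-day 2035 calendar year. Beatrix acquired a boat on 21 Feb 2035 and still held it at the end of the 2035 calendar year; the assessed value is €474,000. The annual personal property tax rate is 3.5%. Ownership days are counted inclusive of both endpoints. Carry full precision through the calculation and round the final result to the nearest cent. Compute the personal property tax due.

Days held (21 Feb – 31 Dec 2035): 314 out of 365
Tax = €474,000 × 3.5% × 314/365 = €14,271.9452

€14,271.95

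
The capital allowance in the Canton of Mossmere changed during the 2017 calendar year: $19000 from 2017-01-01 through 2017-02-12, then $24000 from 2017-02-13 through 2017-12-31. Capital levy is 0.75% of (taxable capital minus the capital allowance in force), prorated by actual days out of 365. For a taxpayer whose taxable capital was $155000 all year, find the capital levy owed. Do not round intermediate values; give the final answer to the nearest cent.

$986.92

2017-01-01 to 2017-02-12: 43 days, exemption $19000 → ($155000 − $19000) × 0.75% × 43/365 = $120.1644
2017-02-13 to 2017-12-31: 322 days, exemption $24000 → ($155000 − $24000) × 0.75% × 322/365 = $866.7534
Total = $986.9178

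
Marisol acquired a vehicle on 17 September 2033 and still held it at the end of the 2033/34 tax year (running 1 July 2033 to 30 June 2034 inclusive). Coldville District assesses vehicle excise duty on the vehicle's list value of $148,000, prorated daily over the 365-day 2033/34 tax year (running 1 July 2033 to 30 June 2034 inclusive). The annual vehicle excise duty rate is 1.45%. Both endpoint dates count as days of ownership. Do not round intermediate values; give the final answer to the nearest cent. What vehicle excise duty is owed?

Days held (17 September 2033 – 30 June 2034): 287 out of 365
Tax = $148,000 × 1.45% × 287/365 = $1,687.4027

$1,687.40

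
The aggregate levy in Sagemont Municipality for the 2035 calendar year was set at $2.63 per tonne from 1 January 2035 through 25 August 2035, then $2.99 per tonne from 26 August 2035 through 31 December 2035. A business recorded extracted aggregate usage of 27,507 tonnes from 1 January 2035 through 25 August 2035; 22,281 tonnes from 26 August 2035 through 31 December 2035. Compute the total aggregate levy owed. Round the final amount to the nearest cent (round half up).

1 January – 25 August 2035: 27,507 tonnes at $2.63/tonne → $72,343.41
26 August – 31 December 2035: 22,281 tonnes at $2.99/tonne → $66,620.19

$138,963.60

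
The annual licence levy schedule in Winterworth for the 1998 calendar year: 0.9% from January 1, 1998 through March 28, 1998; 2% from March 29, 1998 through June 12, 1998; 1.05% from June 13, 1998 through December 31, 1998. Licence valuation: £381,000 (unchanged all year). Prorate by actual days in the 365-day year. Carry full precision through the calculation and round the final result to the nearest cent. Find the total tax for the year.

January 1 – March 28, 1998: 87 days at 0.9% → £381,000 × 0.9% × 87/365 = £817.3233
March 29 – June 12, 1998: 76 days at 2% → £381,000 × 2% × 76/365 = £1,586.6301
June 13 – December 31, 1998: 202 days at 1.05% → £381,000 × 1.05% × 202/365 = £2,213.9753
Total = £4,617.9288

£4,617.93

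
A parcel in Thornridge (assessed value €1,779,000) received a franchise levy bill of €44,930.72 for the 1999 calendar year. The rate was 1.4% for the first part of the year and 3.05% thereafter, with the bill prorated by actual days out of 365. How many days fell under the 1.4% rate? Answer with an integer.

Let d = days at the first rate; then 365 − d days at the second rate.
€1,779,000 × [1.4%·d + 3.05%·(365−d)] / 365 = €44,930.72
Solving gives d = 116, so the new rate took effect on 27 April 1999.

116 days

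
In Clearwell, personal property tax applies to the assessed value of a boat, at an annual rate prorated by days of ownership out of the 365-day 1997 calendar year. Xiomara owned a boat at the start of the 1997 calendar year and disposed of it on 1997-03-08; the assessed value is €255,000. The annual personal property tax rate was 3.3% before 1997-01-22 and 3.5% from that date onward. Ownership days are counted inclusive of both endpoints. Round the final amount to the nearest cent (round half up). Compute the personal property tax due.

€1,608.95

1997-01-01 to 1997-01-21: 21 days at 3.3% → €255,000 × 3.3% × 21/365 = €484.1507
1997-01-22 to 1997-03-08: 46 days at 3.5% → €255,000 × 3.5% × 46/365 = €1,124.7945
Total = €1,608.9452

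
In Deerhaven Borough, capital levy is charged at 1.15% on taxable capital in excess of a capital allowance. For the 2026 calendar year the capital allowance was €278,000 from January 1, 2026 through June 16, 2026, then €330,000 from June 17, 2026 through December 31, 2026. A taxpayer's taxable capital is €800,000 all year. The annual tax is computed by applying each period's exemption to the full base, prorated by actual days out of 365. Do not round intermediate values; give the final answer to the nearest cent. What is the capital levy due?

€5,678.61

January 1 – June 16, 2026: 167 days, exemption €278,000 → (€800,000 − €278,000) × 1.15% × 167/365 = €2,746.5781
June 17 – December 31, 2026: 198 days, exemption €330,000 → (€800,000 − €330,000) × 1.15% × 198/365 = €2,932.0274
Total = €5,678.6055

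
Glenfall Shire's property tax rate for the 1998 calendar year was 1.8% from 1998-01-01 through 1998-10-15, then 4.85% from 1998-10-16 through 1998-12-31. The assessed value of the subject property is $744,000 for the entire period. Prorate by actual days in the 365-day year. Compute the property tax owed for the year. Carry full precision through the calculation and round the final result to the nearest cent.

1998-01-01 to 1998-10-15: 288 days at 1.8% → $744,000 × 1.8% × 288/365 = $10,566.8384
1998-10-16 to 1998-12-31: 77 days at 4.85% → $744,000 × 4.85% × 77/365 = $7,612.2411
Total = $18,179.0795

$18,179.08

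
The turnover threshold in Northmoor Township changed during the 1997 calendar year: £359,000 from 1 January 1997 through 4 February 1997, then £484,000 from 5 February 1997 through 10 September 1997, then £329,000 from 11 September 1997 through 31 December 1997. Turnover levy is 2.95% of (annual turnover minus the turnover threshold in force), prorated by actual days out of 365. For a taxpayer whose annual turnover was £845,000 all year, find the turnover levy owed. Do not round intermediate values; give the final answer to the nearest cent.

1 January – 4 February 1997: 35 days, exemption £359,000 → (£845,000 − £359,000) × 2.95% × 35/365 = £1,374.7808
5 February – 10 September 1997: 218 days, exemption £484,000 → (£845,000 − £484,000) × 2.95% × 218/365 = £6,360.5233
11 September – 31 December 1997: 112 days, exemption £329,000 → (£845,000 − £329,000) × 2.95% × 112/365 = £4,670.8603
Total = £12,406.1644

£12,406.16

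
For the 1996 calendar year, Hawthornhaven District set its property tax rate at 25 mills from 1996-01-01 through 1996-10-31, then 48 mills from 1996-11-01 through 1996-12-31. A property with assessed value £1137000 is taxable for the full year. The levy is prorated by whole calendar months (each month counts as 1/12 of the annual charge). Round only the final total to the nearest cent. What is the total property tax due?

£32783.50

1996-01-01 to 1996-10-31: 10 months at 25 mills → £1137000 × 2.5% × 10/12 = £23687.5000
1996-11-01 to 1996-12-31: 2 months at 48 mills → £1137000 × 4.8% × 2/12 = £9096.0000
Total = £32783.5000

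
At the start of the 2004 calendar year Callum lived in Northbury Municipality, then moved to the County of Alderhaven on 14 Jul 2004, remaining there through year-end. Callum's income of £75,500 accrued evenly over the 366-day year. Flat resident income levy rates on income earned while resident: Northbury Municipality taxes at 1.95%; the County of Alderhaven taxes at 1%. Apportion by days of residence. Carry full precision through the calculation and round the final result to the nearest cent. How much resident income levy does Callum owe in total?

£1,137.14

Northbury Municipality, 1 Jan – 13 Jul 2004: 195 days → £75,500 × 1.95% × 195/366 = £784.3955
The County of Alderhaven, 14 Jul – 31 Dec 2004: 171 days → £75,500 × 1% × 171/366 = £352.7459
Total = £1,137.1414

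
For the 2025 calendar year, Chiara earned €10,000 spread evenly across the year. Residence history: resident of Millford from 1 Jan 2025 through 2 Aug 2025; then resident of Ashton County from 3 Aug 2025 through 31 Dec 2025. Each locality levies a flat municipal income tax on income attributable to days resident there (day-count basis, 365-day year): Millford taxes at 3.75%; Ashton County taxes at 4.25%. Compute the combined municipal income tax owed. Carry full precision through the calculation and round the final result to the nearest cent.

€395.68

Millford, 1 Jan – 2 Aug 2025: 214 days → €10,000 × 3.75% × 214/365 = €219.8630
Ashton County, 3 Aug – 31 Dec 2025: 151 days → €10,000 × 4.25% × 151/365 = €175.8219
Total = €395.6849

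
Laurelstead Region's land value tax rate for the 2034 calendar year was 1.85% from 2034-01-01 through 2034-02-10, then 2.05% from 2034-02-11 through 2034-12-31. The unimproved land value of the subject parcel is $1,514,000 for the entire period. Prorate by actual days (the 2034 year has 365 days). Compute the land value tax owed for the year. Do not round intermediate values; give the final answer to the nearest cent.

$30,696.87

2034-01-01 to 2034-02-10: 41 days at 1.85% → $1,514,000 × 1.85% × 41/365 = $3,146.2164
2034-02-11 to 2034-12-31: 324 days at 2.05% → $1,514,000 × 2.05% × 324/365 = $27,550.6521
Total = $30,696.8685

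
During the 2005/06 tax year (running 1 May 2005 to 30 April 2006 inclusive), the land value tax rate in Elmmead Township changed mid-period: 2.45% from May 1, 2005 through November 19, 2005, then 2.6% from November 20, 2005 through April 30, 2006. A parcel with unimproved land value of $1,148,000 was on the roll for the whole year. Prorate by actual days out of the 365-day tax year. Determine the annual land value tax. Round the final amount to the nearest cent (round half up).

May 1 – November 19, 2005: 203 days at 2.45% → $1,148,000 × 2.45% × 203/365 = $15,642.6795
November 20, 2005 – April 30, 2006: 162 days at 2.6% → $1,148,000 × 2.6% × 162/365 = $13,247.6055
Total = $28,890.2849

$28,890.28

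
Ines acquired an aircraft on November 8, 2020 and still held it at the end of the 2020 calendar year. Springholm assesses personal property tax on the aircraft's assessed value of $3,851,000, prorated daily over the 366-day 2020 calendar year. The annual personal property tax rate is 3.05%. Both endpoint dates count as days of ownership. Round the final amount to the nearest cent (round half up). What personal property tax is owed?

Days held (November 8 – December 31, 2020): 54 out of 366
Tax = $3,851,000 × 3.05% × 54/366 = $17,329.5000

$17,329.50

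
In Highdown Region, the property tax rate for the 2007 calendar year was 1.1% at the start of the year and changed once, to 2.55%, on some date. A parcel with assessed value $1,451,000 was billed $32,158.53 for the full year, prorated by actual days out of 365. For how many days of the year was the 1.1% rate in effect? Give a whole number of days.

Let d = days at the first rate; then 365 − d days at the second rate.
$1,451,000 × [1.1%·d + 2.55%·(365−d)] / 365 = $32,158.53
Solving gives d = 84, so the new rate took effect on 26 Mar 2007.

84 days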